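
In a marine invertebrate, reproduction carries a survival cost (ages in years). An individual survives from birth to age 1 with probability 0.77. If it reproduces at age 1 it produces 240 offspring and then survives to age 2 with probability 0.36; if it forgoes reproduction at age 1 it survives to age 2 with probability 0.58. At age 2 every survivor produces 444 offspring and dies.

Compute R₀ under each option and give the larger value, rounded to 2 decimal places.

breed at age 1: R₀ = 0.77 × (240 + 0.36 × 444) = 0.77 × 399.8400 = 307.8768
delay to age 2: R₀ = 0.77 × (0.58 × 444) = 0.77 × 257.5200 = 198.2904
Higher: breed at age 1 (307.8768).

307.88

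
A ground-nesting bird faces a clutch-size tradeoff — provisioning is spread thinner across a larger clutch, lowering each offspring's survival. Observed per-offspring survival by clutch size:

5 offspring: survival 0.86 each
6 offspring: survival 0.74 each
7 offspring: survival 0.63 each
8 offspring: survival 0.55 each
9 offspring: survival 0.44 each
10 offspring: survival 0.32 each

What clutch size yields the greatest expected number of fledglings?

6

Expected fledglings = c × s(c):
  c=5: 5 × 0.86 = 4.300
  c=6: 6 × 0.74 = 4.440
  c=7: 7 × 0.63 = 4.410
  c=8: 8 × 0.55 = 4.400
  c=9: 9 × 0.44 = 3.960
  c=10: 10 × 0.32 = 3.200
Maximum at c = 6 (4.440 fledglings).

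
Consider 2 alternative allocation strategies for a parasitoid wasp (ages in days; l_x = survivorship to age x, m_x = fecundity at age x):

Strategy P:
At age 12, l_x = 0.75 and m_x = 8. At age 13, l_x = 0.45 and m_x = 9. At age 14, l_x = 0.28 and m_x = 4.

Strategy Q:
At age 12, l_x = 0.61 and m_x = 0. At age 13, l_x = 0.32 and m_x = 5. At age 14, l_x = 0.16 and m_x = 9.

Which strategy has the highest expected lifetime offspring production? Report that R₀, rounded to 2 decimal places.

11.17

Strategy P: R₀ = 0.75×8 + 0.45×9 + 0.28×4 = 11.1700
Strategy Q: R₀ = 0.61×0 + 0.32×5 + 0.16×9 = 3.0400
Highest R₀: strategy P with 11.1700.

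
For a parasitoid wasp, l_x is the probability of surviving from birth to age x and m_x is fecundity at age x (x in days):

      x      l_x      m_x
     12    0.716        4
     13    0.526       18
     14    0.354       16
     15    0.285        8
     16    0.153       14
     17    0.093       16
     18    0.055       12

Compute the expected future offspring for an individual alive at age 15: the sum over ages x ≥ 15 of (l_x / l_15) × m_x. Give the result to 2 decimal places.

l_15 = 0.285. Conditional survival from age 15 to x is l_x / l_15.
  x=15: (0.285/0.285) × 8 = 8.0000
  x=16: (0.153/0.285) × 14 = 7.5158
  x=17: (0.093/0.285) × 16 = 5.2211
  x=18: (0.055/0.285) × 12 = 2.3158
Sum = 8.0000 + 7.5158 + 5.2211 + 2.3158 = 23.0526

23.05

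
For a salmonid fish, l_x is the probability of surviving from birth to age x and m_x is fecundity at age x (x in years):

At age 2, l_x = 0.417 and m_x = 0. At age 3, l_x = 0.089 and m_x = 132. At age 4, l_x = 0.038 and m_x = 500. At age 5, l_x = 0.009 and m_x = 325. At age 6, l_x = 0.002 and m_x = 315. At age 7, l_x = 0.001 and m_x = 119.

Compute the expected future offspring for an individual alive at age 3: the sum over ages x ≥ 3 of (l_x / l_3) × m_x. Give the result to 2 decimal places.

l_3 = 0.089. Conditional survival from age 3 to x is l_x / l_3.
  x=3: (0.089/0.089) × 132 = 132.0000
  x=4: (0.038/0.089) × 500 = 213.4831
  x=5: (0.009/0.089) × 325 = 32.8652
  x=6: (0.002/0.089) × 315 = 7.0787
  x=7: (0.001/0.089) × 119 = 1.3371
Sum = 132.0000 + 213.4831 + 32.8652 + 7.0787 + 1.3371 = 386.7640

386.76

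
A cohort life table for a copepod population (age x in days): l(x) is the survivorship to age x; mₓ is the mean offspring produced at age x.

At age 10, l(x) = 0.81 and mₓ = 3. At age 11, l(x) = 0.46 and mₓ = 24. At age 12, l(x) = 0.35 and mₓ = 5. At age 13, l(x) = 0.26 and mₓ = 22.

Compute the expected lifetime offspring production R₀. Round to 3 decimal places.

R₀ = Σ l(x) mₓ:
  age 10: 0.81 × 3 = 2.4300
  age 11: 0.46 × 24 = 11.0400
  age 12: 0.35 × 5 = 1.7500
  age 13: 0.26 × 22 = 5.7200
R₀ = 2.4300 + 11.0400 + 1.7500 + 5.7200 = 20.9400

20.940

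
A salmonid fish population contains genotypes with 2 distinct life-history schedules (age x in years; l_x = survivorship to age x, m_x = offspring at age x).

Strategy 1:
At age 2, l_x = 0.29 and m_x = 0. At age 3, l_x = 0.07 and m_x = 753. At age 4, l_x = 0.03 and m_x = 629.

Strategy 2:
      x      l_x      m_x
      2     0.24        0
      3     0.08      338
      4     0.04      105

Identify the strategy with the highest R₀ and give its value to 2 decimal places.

Strategy 1: R₀ = 0.29×0 + 0.07×753 + 0.03×629 = 71.5800
Strategy 2: R₀ = 0.24×0 + 0.08×338 + 0.04×105 = 31.2400
Highest R₀: strategy 1 with 71.5800.

71.58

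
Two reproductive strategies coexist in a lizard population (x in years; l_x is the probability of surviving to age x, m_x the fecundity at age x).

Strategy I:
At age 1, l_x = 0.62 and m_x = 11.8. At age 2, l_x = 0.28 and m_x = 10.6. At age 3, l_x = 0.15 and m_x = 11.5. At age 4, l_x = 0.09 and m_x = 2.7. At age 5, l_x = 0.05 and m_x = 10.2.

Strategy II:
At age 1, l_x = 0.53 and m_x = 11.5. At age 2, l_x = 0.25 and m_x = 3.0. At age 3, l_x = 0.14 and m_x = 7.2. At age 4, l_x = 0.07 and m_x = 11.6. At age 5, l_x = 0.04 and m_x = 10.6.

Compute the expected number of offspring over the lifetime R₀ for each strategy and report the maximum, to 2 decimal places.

Strategy I: R₀ = 0.62×11.8 + 0.28×10.6 + 0.15×11.5 + 0.09×2.7 + 0.05×10.2 = 12.7620
Strategy II: R₀ = 0.53×11.5 + 0.25×3.0 + 0.14×7.2 + 0.07×11.6 + 0.04×10.6 = 9.0890
Highest R₀: strategy I with 12.7620.

12.76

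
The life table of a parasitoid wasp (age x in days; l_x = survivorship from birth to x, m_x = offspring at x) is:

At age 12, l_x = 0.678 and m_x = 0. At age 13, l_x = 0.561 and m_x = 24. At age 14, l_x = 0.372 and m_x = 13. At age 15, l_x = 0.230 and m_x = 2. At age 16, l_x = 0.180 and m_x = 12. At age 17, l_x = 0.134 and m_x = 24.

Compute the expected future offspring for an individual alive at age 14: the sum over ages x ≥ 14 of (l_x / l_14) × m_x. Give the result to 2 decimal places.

l_14 = 0.372. Conditional survival from age 14 to x is l_x / l_14.
  x=14: (0.372/0.372) × 13 = 13.0000
  x=15: (0.230/0.372) × 2 = 1.2366
  x=16: (0.180/0.372) × 12 = 5.8065
  x=17: (0.134/0.372) × 24 = 8.6452
Sum = 13.0000 + 1.2366 + 5.8065 + 8.6452 = 28.6882

28.69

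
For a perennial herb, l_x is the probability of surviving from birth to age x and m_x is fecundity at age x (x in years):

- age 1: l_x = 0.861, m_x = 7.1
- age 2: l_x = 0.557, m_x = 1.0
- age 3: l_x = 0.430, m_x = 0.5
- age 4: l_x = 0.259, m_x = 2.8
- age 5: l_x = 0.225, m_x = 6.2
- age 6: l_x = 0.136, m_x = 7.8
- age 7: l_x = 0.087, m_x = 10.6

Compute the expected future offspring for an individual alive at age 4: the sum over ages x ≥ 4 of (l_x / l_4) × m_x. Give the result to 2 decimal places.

l_4 = 0.259. Conditional survival from age 4 to x is l_x / l_4.
  x=4: (0.259/0.259) × 2.8 = 2.8000
  x=5: (0.225/0.259) × 6.2 = 5.3861
  x=6: (0.136/0.259) × 7.8 = 4.0958
  x=7: (0.087/0.259) × 10.6 = 3.5606
Sum = 2.8000 + 5.3861 + 4.0958 + 3.5606 = 15.8425

15.84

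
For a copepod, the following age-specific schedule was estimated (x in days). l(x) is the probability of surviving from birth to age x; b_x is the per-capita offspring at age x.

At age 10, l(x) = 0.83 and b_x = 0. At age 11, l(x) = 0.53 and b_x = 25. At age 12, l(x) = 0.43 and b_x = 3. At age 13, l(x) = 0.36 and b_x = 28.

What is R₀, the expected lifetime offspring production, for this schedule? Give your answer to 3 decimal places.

R₀ = Σ l(x) b_x:
  age 10: 0.83 × 0 = 0.0000
  age 11: 0.53 × 25 = 13.2500
  age 12: 0.43 × 3 = 1.2900
  age 13: 0.36 × 28 = 10.0800
R₀ = 0.0000 + 13.2500 + 1.2900 + 10.0800 = 24.6200

24.620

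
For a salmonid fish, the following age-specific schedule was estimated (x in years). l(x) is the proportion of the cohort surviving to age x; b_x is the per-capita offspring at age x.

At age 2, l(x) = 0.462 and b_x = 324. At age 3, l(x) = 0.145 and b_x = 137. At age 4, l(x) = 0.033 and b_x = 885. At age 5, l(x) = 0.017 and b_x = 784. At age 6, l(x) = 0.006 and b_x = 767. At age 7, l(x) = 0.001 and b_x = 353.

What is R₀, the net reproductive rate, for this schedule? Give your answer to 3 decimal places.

217.041

R₀ = Σ l(x) b_x:
  age 2: 0.462 × 324 = 149.6880
  age 3: 0.145 × 137 = 19.8650
  age 4: 0.033 × 885 = 29.2050
  age 5: 0.017 × 784 = 13.3280
  age 6: 0.006 × 767 = 4.6020
  age 7: 0.001 × 353 = 0.3530
R₀ = 149.6880 + 19.8650 + 29.2050 + 13.3280 + 4.6020 + 0.3530 = 217.0410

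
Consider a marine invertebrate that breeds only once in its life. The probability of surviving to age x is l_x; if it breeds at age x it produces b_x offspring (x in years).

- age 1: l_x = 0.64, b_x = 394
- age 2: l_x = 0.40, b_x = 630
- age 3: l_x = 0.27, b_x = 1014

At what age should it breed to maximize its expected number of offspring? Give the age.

3

Expected offspring if breeding at age x = l_x × b_x:
  age 1: 0.64 × 394 = 252.160
  age 2: 0.40 × 630 = 252.000
  age 3: 0.27 × 1014 = 273.780
Maximum at age 3 (273.780).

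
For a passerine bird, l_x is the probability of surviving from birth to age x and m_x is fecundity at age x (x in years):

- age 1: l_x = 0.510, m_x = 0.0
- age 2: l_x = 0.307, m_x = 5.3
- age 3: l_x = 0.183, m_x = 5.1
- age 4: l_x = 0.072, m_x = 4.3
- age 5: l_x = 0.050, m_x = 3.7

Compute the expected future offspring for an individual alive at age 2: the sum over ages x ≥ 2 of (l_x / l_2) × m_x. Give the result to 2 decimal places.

l_2 = 0.307. Conditional survival from age 2 to x is l_x / l_2.
  x=2: (0.307/0.307) × 5.3 = 5.3000
  x=3: (0.183/0.307) × 5.1 = 3.0401
  x=4: (0.072/0.307) × 4.3 = 1.0085
  x=5: (0.050/0.307) × 3.7 = 0.6026
Sum = 5.3000 + 3.0401 + 1.0085 + 0.6026 = 9.9511

9.95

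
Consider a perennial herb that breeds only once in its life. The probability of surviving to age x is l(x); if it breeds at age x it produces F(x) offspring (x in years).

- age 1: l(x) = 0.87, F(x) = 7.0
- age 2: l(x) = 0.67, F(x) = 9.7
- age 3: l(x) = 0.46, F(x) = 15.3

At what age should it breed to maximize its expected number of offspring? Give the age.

3

Expected offspring if breeding at age x = l(x) × F(x):
  age 1: 0.87 × 7.0 = 6.090
  age 2: 0.67 × 9.7 = 6.499
  age 3: 0.46 × 15.3 = 7.038
Maximum at age 3 (7.038).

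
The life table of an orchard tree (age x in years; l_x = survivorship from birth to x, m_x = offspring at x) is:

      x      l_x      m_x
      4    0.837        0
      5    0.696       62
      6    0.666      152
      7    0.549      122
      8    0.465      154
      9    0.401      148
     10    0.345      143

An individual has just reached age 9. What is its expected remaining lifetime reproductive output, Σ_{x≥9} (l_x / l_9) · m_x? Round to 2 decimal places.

l_9 = 0.401. Conditional survival from age 9 to x is l_x / l_9.
  x=9: (0.401/0.401) × 148 = 148.0000
  x=10: (0.345/0.401) × 143 = 123.0299
Sum = 148.0000 + 123.0299 = 271.0299

271.03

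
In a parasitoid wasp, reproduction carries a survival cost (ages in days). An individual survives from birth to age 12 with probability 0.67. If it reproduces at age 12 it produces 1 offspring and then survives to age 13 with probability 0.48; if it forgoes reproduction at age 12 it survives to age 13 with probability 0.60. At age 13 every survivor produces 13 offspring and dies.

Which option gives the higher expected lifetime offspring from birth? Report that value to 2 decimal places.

breed at age 12: R₀ = 0.67 × (1 + 0.48 × 13) = 0.67 × 7.2400 = 4.8508
delay to age 13: R₀ = 0.67 × (0.60 × 13) = 0.67 × 7.8000 = 5.2260
Higher: delay to age 13 (5.2260).

5.23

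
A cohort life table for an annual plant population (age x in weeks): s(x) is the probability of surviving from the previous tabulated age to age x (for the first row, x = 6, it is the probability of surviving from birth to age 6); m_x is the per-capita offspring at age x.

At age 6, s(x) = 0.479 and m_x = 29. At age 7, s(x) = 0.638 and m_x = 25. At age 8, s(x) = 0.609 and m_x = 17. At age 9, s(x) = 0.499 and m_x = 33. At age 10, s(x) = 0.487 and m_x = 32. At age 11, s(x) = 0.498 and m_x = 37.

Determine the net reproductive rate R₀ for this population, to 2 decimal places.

30.04

Survivorship from birth: l_x = s_6·s_7·…·s_x.
  l_6 = 0.47900
  l_7 = 0.30560
  l_8 = 0.18611
  l_9 = 0.09287
  l_10 = 0.04523
  l_11 = 0.02252
R₀ = Σ l_x m_x:
  age 6: 0.47900 × 29 = 13.8910
  age 7: 0.30560 × 25 = 7.6400
  age 8: 0.18611 × 17 = 3.1639
  age 9: 0.09287 × 33 = 3.0647
  age 10: 0.04523 × 32 = 1.4474
  age 11: 0.02252 × 37 = 0.8332
R₀ = 13.8910 + 7.6400 + 3.1639 + 3.0647 + 1.4474 + 0.8332 = 30.0402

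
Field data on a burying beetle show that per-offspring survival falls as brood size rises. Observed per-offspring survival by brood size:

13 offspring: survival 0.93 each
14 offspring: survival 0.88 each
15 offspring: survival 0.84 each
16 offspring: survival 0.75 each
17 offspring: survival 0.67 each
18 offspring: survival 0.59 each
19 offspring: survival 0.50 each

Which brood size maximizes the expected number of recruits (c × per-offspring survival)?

Expected recruits = c × s(c):
  c=13: 13 × 0.93 = 12.090
  c=14: 14 × 0.88 = 12.320
  c=15: 15 × 0.84 = 12.600
  c=16: 16 × 0.75 = 12.000
  c=17: 17 × 0.67 = 11.390
  c=18: 18 × 0.59 = 10.620
  c=19: 19 × 0.50 = 9.500
Maximum at c = 15 (12.600 recruits).

15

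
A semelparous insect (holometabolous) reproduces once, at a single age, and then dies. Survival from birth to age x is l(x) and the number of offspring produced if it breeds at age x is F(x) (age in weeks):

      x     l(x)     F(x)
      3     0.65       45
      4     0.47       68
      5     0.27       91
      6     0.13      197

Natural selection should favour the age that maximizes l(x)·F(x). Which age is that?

Expected offspring if breeding at age x = l(x) × F(x):
  age 3: 0.65 × 45 = 29.250
  age 4: 0.47 × 68 = 31.960
  age 5: 0.27 × 91 = 24.570
  age 6: 0.13 × 197 = 25.610
Maximum at age 4 (31.960).

4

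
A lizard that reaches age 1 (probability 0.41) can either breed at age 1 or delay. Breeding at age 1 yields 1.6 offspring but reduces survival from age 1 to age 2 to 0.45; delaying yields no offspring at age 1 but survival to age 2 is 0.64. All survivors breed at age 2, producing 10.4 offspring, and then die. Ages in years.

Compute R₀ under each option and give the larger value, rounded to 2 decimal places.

2.73

breed at age 1: R₀ = 0.41 × (1.6 + 0.45 × 10.4) = 0.41 × 6.2800 = 2.5748
delay to age 2: R₀ = 0.41 × (0.64 × 10.4) = 0.41 × 6.6560 = 2.7290
Higher: delay to age 2 (2.7290).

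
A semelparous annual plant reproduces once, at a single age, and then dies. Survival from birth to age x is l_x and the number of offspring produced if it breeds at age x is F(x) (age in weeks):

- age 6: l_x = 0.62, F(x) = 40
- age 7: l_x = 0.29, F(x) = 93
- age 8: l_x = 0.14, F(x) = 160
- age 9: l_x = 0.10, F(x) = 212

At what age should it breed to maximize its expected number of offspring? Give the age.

Expected offspring if breeding at age x = l_x × F(x):
  age 6: 0.62 × 40 = 24.800
  age 7: 0.29 × 93 = 26.970
  age 8: 0.14 × 160 = 22.400
  age 9: 0.10 × 212 = 21.200
Maximum at age 7 (26.970).

7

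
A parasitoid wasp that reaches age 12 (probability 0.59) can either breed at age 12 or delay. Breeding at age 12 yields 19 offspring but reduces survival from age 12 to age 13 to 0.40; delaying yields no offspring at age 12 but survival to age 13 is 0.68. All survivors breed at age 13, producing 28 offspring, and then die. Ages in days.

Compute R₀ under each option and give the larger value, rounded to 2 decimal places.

breed at age 12: R₀ = 0.59 × (19 + 0.40 × 28) = 0.59 × 30.2000 = 17.8180
delay to age 13: R₀ = 0.59 × (0.68 × 28) = 0.59 × 19.0400 = 11.2336
Higher: breed at age 12 (17.8180).

17.82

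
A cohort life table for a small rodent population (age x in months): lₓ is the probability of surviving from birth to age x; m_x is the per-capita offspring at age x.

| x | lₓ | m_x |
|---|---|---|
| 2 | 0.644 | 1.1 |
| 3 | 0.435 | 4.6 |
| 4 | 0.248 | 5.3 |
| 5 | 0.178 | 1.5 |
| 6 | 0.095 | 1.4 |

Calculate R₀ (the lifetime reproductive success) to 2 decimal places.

R₀ = Σ lₓ m_x:
  age 2: 0.644 × 1.1 = 0.7084
  age 3: 0.435 × 4.6 = 2.0010
  age 4: 0.248 × 5.3 = 1.3144
  age 5: 0.178 × 1.5 = 0.2670
  age 6: 0.095 × 1.4 = 0.1330
R₀ = 0.7084 + 2.0010 + 1.3144 + 0.2670 + 0.1330 = 4.4238

4.42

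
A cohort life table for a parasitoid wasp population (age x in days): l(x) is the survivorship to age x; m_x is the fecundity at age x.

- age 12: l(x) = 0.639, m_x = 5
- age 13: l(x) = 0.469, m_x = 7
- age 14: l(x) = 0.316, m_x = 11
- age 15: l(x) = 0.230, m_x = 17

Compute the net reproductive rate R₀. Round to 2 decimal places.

R₀ = Σ l(x) m_x:
  age 12: 0.639 × 5 = 3.1950
  age 13: 0.469 × 7 = 3.2830
  age 14: 0.316 × 11 = 3.4760
  age 15: 0.230 × 17 = 3.9100
R₀ = 3.1950 + 3.2830 + 3.4760 + 3.9100 = 13.8640

13.86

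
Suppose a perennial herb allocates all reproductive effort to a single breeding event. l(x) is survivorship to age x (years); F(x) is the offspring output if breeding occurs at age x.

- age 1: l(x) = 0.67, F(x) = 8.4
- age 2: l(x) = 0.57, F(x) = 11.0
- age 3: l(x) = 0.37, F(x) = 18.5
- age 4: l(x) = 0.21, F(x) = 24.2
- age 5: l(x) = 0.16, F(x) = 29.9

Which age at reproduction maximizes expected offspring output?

3

Expected offspring if breeding at age x = l(x) × F(x):
  age 1: 0.67 × 8.4 = 5.628
  age 2: 0.57 × 11.0 = 6.270
  age 3: 0.37 × 18.5 = 6.845
  age 4: 0.21 × 24.2 = 5.082
  age 5: 0.16 × 29.9 = 4.784
Maximum at age 3 (6.845).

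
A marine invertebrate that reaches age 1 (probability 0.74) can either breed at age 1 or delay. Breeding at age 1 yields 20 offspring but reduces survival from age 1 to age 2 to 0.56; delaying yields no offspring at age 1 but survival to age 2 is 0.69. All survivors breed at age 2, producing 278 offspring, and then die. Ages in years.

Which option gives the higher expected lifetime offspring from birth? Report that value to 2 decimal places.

breed at age 1: R₀ = 0.74 × (20 + 0.56 × 278) = 0.74 × 175.6800 = 130.0032
delay to age 2: R₀ = 0.74 × (0.69 × 278) = 0.74 × 191.8200 = 141.9468
Higher: delay to age 2 (141.9468).

141.95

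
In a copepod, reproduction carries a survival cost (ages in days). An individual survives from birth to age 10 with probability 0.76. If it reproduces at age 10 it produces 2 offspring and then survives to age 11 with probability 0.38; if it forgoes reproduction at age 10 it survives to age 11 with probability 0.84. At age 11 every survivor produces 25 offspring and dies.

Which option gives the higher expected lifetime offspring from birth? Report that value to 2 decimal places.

breed at age 10: R₀ = 0.76 × (2 + 0.38 × 25) = 0.76 × 11.5000 = 8.7400
delay to age 11: R₀ = 0.76 × (0.84 × 25) = 0.76 × 21.0000 = 15.9600
Higher: delay to age 11 (15.9600).

15.96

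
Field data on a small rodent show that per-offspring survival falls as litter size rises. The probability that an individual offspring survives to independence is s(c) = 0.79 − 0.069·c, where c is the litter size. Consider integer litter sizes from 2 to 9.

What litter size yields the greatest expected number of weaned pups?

Expected weaned pups = c × s(c):
  c=2: 2 × 0.652 = 1.304
  c=3: 3 × 0.583 = 1.749
  c=4: 4 × 0.514 = 2.056
  c=5: 5 × 0.445 = 2.225
  c=6: 6 × 0.376 = 2.256
  c=7: 7 × 0.307 = 2.149
  c=8: 8 × 0.238 = 1.904
  c=9: 9 × 0.169 = 1.521
Maximum at c = 6 (2.256 weaned pups).

6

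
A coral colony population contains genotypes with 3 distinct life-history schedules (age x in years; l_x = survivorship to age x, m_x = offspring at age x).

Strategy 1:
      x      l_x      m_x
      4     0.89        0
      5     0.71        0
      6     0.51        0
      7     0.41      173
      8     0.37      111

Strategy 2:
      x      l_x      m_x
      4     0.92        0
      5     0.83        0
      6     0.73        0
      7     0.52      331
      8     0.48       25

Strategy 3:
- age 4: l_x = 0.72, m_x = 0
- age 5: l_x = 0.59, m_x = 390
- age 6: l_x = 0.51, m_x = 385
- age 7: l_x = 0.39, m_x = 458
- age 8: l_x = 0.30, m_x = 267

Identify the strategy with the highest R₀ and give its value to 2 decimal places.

Strategy 1: R₀ = 0.89×0 + 0.71×0 + 0.51×0 + 0.41×173 + 0.37×111 = 112.0000
Strategy 2: R₀ = 0.92×0 + 0.83×0 + 0.73×0 + 0.52×331 + 0.48×25 = 184.1200
Strategy 3: R₀ = 0.72×0 + 0.59×390 + 0.51×385 + 0.39×458 + 0.30×267 = 685.1700
Highest R₀: strategy 3 with 685.1700.

685.17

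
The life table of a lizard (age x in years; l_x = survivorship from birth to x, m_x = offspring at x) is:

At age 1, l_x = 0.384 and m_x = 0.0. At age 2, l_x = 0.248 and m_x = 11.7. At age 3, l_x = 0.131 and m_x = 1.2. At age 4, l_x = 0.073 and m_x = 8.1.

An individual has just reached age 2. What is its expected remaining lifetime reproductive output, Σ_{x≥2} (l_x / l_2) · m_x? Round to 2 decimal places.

14.72

l_2 = 0.248. Conditional survival from age 2 to x is l_x / l_2.
  x=2: (0.248/0.248) × 11.7 = 11.7000
  x=3: (0.131/0.248) × 1.2 = 0.6339
  x=4: (0.073/0.248) × 8.1 = 2.3843
Sum = 11.7000 + 0.6339 + 2.3843 = 14.7181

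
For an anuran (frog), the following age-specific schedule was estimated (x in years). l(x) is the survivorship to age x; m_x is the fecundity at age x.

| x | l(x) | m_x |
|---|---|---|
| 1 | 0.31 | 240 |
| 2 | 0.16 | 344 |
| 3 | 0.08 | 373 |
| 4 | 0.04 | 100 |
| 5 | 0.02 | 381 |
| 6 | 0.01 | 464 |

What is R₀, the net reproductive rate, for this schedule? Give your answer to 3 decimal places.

R₀ = Σ l(x) m_x:
  age 1: 0.31 × 240 = 74.4000
  age 2: 0.16 × 344 = 55.0400
  age 3: 0.08 × 373 = 29.8400
  age 4: 0.04 × 100 = 4.0000
  age 5: 0.02 × 381 = 7.6200
  age 6: 0.01 × 464 = 4.6400
R₀ = 74.4000 + 55.0400 + 29.8400 + 4.0000 + 7.6200 + 4.6400 = 175.5400

175.540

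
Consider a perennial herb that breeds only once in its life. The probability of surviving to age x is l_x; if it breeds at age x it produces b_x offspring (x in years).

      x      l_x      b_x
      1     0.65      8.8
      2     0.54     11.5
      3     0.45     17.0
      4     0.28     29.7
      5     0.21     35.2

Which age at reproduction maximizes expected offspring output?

4

Expected offspring if breeding at age x = l_x × b_x:
  age 1: 0.65 × 8.8 = 5.720
  age 2: 0.54 × 11.5 = 6.210
  age 3: 0.45 × 17.0 = 7.650
  age 4: 0.28 × 29.7 = 8.316
  age 5: 0.21 × 35.2 = 7.392
Maximum at age 4 (8.316).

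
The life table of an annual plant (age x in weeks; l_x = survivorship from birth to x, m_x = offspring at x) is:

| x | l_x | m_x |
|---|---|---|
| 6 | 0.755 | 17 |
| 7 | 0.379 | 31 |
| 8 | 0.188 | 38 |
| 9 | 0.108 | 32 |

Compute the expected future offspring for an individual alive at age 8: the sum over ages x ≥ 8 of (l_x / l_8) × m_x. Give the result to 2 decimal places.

56.38

l_8 = 0.188. Conditional survival from age 8 to x is l_x / l_8.
  x=8: (0.188/0.188) × 38 = 38.0000
  x=9: (0.108/0.188) × 32 = 18.3830
Sum = 38.0000 + 18.3830 = 56.3830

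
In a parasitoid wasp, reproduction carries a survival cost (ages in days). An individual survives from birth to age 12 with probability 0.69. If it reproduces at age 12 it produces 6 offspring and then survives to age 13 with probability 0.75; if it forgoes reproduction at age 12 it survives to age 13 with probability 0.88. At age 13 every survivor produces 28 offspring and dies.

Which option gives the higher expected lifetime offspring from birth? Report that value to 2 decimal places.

breed at age 12: R₀ = 0.69 × (6 + 0.75 × 28) = 0.69 × 27.0000 = 18.6300
delay to age 13: R₀ = 0.69 × (0.88 × 28) = 0.69 × 24.6400 = 17.0016
Higher: breed at age 12 (18.6300).

18.63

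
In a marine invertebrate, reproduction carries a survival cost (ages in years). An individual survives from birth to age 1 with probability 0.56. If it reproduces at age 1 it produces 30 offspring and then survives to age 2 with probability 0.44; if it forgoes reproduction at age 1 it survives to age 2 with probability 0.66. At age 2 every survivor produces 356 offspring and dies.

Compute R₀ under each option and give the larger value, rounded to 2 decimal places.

breed at age 1: R₀ = 0.56 × (30 + 0.44 × 356) = 0.56 × 186.6400 = 104.5184
delay to age 2: R₀ = 0.56 × (0.66 × 356) = 0.56 × 234.9600 = 131.5776
Higher: delay to age 2 (131.5776).

131.58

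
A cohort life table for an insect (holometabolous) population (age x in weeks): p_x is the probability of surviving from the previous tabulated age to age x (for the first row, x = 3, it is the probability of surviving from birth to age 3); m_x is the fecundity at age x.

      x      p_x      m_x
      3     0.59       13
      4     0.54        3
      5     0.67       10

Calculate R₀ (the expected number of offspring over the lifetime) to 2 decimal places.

10.76

Survivorship from birth: l_x = p_3·p_4·…·p_x.
  l_3 = 0.59000
  l_4 = 0.31860
  l_5 = 0.21346
R₀ = Σ l_x m_x:
  age 3: 0.59000 × 13 = 7.6700
  age 4: 0.31860 × 3 = 0.9558
  age 5: 0.21346 × 10 = 2.1346
R₀ = 7.6700 + 0.9558 + 2.1346 = 10.7604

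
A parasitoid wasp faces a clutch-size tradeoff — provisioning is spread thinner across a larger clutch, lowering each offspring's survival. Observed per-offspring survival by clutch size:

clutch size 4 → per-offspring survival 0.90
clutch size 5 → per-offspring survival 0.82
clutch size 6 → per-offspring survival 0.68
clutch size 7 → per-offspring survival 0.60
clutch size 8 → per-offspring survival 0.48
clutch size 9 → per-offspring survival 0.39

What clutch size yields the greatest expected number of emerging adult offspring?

Expected emerging adult offspring = c × s(c):
  c=4: 4 × 0.90 = 3.600
  c=5: 5 × 0.82 = 4.100
  c=6: 6 × 0.68 = 4.080
  c=7: 7 × 0.60 = 4.200
  c=8: 8 × 0.48 = 3.840
  c=9: 9 × 0.39 = 3.510
Maximum at c = 7 (4.200 emerging adult offspring).

7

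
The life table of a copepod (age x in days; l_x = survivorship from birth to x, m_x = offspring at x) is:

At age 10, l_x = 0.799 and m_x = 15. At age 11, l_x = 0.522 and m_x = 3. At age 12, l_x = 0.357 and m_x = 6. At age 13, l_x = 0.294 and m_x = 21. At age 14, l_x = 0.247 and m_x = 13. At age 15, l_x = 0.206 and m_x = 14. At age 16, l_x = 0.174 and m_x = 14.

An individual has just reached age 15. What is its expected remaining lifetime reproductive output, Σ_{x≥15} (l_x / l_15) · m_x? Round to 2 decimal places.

l_15 = 0.206. Conditional survival from age 15 to x is l_x / l_15.
  x=15: (0.206/0.206) × 14 = 14.0000
  x=16: (0.174/0.206) × 14 = 11.8252
Sum = 14.0000 + 11.8252 = 25.8252

25.83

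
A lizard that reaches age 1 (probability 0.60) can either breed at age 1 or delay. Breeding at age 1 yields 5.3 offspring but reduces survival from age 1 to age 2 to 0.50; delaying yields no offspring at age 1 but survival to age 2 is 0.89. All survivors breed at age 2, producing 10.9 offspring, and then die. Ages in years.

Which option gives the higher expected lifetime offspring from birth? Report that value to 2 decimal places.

breed at age 1: R₀ = 0.60 × (5.3 + 0.50 × 10.9) = 0.60 × 10.7500 = 6.4500
delay to age 2: R₀ = 0.60 × (0.89 × 10.9) = 0.60 × 9.7010 = 5.8206
Higher: breed at age 1 (6.4500).

6.45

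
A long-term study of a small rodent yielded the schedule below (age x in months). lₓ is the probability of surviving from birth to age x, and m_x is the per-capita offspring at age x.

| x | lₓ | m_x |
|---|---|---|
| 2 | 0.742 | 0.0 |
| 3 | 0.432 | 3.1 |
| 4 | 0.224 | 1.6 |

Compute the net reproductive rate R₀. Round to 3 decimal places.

R₀ = Σ lₓ m_x:
  age 2: 0.742 × 0.0 = 0.0000
  age 3: 0.432 × 3.1 = 1.3392
  age 4: 0.224 × 1.6 = 0.3584
R₀ = 0.0000 + 1.3392 + 0.3584 = 1.6976

1.698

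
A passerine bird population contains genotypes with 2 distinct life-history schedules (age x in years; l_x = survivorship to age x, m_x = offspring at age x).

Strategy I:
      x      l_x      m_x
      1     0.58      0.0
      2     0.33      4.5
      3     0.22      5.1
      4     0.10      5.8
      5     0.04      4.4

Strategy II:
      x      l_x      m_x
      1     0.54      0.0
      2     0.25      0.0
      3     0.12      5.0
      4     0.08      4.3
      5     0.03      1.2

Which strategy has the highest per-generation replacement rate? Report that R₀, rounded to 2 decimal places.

Strategy I: R₀ = 0.58×0.0 + 0.33×4.5 + 0.22×5.1 + 0.10×5.8 + 0.04×4.4 = 3.3630
Strategy II: R₀ = 0.54×0.0 + 0.25×0.0 + 0.12×5.0 + 0.08×4.3 + 0.03×1.2 = 0.9800
Highest R₀: strategy I with 3.3630.

3.36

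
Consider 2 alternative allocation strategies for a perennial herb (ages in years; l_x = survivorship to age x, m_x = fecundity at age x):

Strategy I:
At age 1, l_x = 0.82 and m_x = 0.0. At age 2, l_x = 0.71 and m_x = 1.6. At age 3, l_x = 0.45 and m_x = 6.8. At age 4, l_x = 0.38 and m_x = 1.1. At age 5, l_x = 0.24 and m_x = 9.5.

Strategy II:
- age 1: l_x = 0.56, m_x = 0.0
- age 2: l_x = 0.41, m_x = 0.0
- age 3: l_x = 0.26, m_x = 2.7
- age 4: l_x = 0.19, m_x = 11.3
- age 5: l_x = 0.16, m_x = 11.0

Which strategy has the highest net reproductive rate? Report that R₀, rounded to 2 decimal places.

6.89

Strategy I: R₀ = 0.82×0.0 + 0.71×1.6 + 0.45×6.8 + 0.38×1.1 + 0.24×9.5 = 6.8940
Strategy II: R₀ = 0.56×0.0 + 0.41×0.0 + 0.26×2.7 + 0.19×11.3 + 0.16×11.0 = 4.6090
Highest R₀: strategy I with 6.8940.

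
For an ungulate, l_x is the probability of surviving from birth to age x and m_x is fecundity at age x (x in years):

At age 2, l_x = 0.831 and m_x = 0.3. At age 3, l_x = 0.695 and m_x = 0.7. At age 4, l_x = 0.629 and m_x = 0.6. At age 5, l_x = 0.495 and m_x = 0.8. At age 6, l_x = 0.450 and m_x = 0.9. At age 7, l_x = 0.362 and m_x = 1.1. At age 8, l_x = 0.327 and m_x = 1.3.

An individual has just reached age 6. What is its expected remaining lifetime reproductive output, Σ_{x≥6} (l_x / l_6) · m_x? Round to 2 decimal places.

l_6 = 0.450. Conditional survival from age 6 to x is l_x / l_6.
  x=6: (0.450/0.450) × 0.9 = 0.9000
  x=7: (0.362/0.450) × 1.1 = 0.8849
  x=8: (0.327/0.450) × 1.3 = 0.9447
Sum = 0.9000 + 0.8849 + 0.9447 = 2.7296

2.73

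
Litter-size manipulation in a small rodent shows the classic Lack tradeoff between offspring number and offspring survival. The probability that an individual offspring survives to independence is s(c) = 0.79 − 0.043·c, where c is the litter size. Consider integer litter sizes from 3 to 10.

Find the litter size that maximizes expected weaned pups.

Expected weaned pups = c × s(c):
  c=3: 3 × 0.661 = 1.983
  c=4: 4 × 0.618 = 2.472
  c=5: 5 × 0.575 = 2.875
  c=6: 6 × 0.532 = 3.192
  c=7: 7 × 0.489 = 3.423
  c=8: 8 × 0.446 = 3.568
  c=9: 9 × 0.403 = 3.627
  c=10: 10 × 0.360 = 3.600
Maximum at c = 9 (3.627 weaned pups).

9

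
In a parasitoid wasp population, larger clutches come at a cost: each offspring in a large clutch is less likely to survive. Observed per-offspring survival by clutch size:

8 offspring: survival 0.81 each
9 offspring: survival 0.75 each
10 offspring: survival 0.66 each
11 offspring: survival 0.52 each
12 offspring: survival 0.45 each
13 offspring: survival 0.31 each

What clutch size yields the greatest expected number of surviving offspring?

9

Expected surviving offspring = c × s(c):
  c=8: 8 × 0.81 = 6.480
  c=9: 9 × 0.75 = 6.750
  c=10: 10 × 0.66 = 6.600
  c=11: 11 × 0.52 = 5.720
  c=12: 12 × 0.45 = 5.400
  c=13: 13 × 0.31 = 4.030
Maximum at c = 9 (6.750 surviving offspring).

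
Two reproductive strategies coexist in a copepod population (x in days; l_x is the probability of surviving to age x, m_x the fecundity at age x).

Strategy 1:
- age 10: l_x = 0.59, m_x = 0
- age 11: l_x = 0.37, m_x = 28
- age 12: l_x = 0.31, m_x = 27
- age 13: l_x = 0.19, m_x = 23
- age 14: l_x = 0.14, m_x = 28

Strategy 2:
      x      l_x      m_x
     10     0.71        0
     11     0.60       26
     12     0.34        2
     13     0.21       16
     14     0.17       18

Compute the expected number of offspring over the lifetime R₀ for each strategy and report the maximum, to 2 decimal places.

Strategy 1: R₀ = 0.59×0 + 0.37×28 + 0.31×27 + 0.19×23 + 0.14×28 = 27.0200
Strategy 2: R₀ = 0.71×0 + 0.60×26 + 0.34×2 + 0.21×16 + 0.17×18 = 22.7000
Highest R₀: strategy 1 with 27.0200.

27.02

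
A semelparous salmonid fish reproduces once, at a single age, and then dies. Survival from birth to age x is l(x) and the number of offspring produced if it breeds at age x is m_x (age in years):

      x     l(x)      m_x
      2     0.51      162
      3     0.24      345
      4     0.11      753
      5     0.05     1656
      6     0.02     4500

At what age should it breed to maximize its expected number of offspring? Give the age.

6

Expected offspring if breeding at age x = l(x) × m_x:
  age 2: 0.51 × 162 = 82.620
  age 3: 0.24 × 345 = 82.800
  age 4: 0.11 × 753 = 82.830
  age 5: 0.05 × 1656 = 82.800
  age 6: 0.02 × 4500 = 90.000
Maximum at age 6 (90.000).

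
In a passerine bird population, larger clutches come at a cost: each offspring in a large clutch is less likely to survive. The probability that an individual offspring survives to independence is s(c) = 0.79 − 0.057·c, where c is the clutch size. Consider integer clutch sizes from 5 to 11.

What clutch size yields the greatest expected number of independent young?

7

Expected independent young = c × s(c):
  c=5: 5 × 0.505 = 2.525
  c=6: 6 × 0.448 = 2.688
  c=7: 7 × 0.391 = 2.737
  c=8: 8 × 0.334 = 2.672
  c=9: 9 × 0.277 = 2.493
  c=10: 10 × 0.220 = 2.200
  c=11: 11 × 0.163 = 1.793
Maximum at c = 7 (2.737 independent young).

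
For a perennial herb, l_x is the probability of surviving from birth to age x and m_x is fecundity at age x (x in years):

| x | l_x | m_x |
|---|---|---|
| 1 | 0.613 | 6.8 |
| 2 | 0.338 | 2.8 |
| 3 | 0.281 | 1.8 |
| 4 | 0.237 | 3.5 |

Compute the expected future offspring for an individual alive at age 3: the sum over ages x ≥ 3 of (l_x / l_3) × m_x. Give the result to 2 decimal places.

4.75

l_3 = 0.281. Conditional survival from age 3 to x is l_x / l_3.
  x=3: (0.281/0.281) × 1.8 = 1.8000
  x=4: (0.237/0.281) × 3.5 = 2.9520
Sum = 1.8000 + 2.9520 = 4.7520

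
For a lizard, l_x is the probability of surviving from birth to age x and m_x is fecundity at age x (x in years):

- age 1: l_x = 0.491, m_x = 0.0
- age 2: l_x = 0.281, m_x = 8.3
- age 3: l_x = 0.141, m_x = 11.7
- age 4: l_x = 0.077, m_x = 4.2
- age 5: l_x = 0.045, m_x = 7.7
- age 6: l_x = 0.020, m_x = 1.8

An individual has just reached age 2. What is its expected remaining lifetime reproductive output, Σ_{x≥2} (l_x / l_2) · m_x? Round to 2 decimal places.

16.68

l_2 = 0.281. Conditional survival from age 2 to x is l_x / l_2.
  x=2: (0.281/0.281) × 8.3 = 8.3000
  x=3: (0.141/0.281) × 11.7 = 5.8708
  x=4: (0.077/0.281) × 4.2 = 1.1509
  x=5: (0.045/0.281) × 7.7 = 1.2331
  x=6: (0.020/0.281) × 1.8 = 0.1281
Sum = 8.3000 + 5.8708 + 1.1509 + 1.2331 + 0.1281 = 16.6829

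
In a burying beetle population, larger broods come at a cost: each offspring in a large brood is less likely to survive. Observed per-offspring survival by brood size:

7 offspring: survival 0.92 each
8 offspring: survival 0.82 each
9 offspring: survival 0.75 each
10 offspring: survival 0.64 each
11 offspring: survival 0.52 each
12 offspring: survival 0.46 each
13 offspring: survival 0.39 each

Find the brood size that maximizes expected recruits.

Expected recruits = c × s(c):
  c=7: 7 × 0.92 = 6.440
  c=8: 8 × 0.82 = 6.560
  c=9: 9 × 0.75 = 6.750
  c=10: 10 × 0.64 = 6.400
  c=11: 11 × 0.52 = 5.720
  c=12: 12 × 0.46 = 5.520
  c=13: 13 × 0.39 = 5.070
Maximum at c = 9 (6.750 recruits).

9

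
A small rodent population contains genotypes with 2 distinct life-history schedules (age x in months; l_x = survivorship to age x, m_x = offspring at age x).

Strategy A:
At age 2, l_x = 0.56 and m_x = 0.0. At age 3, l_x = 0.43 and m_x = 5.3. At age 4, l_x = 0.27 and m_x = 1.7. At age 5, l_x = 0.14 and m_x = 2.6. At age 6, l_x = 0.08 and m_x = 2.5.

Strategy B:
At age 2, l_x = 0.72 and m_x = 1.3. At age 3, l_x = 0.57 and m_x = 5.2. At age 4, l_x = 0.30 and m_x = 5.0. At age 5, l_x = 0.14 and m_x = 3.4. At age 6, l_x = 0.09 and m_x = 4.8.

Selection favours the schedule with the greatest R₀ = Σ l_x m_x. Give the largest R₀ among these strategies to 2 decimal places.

Strategy A: R₀ = 0.56×0.0 + 0.43×5.3 + 0.27×1.7 + 0.14×2.6 + 0.08×2.5 = 3.3020
Strategy B: R₀ = 0.72×1.3 + 0.57×5.2 + 0.30×5.0 + 0.14×3.4 + 0.09×4.8 = 6.3080
Highest R₀: strategy B with 6.3080.

6.31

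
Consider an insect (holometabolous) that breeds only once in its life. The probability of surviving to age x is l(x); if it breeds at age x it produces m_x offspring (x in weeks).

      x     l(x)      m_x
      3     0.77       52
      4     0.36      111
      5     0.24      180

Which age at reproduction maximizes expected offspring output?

5

Expected offspring if breeding at age x = l(x) × m_x:
  age 3: 0.77 × 52 = 40.040
  age 4: 0.36 × 111 = 39.960
  age 5: 0.24 × 180 = 43.200
Maximum at age 5 (43.200).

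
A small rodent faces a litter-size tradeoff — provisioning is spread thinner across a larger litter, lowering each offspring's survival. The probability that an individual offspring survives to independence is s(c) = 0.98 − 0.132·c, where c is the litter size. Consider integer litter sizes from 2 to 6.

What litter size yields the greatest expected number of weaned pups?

4

Expected weaned pups = c × s(c):
  c=2: 2 × 0.716 = 1.432
  c=3: 3 × 0.584 = 1.752
  c=4: 4 × 0.452 = 1.808
  c=5: 5 × 0.320 = 1.600
  c=6: 6 × 0.188 = 1.128
Maximum at c = 4 (1.808 weaned pups).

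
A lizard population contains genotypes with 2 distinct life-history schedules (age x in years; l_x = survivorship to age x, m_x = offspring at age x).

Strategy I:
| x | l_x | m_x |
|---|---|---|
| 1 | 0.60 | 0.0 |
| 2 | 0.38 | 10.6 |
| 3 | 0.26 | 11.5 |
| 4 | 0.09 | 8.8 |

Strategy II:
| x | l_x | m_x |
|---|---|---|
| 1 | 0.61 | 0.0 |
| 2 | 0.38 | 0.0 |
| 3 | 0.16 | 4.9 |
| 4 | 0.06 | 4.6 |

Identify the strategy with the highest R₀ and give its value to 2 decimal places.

7.81

Strategy I: R₀ = 0.60×0.0 + 0.38×10.6 + 0.26×11.5 + 0.09×8.8 = 7.8100
Strategy II: R₀ = 0.61×0.0 + 0.38×0.0 + 0.16×4.9 + 0.06×4.6 = 1.0600
Highest R₀: strategy I with 7.8100.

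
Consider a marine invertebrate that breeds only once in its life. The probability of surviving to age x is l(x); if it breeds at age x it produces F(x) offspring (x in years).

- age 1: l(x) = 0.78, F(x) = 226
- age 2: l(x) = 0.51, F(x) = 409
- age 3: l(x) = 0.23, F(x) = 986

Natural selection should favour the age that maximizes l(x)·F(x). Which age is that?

3

Expected offspring if breeding at age x = l(x) × F(x):
  age 1: 0.78 × 226 = 176.280
  age 2: 0.51 × 409 = 208.590
  age 3: 0.23 × 986 = 226.780
Maximum at age 3 (226.780).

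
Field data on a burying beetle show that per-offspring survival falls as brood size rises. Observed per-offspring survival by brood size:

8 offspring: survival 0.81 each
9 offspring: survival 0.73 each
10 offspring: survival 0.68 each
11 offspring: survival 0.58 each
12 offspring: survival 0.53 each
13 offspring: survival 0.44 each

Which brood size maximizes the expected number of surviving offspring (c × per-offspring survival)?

10

Expected surviving offspring = c × s(c):
  c=8: 8 × 0.81 = 6.480
  c=9: 9 × 0.73 = 6.570
  c=10: 10 × 0.68 = 6.800
  c=11: 11 × 0.58 = 6.380
  c=12: 12 × 0.53 = 6.360
  c=13: 13 × 0.44 = 5.720
Maximum at c = 10 (6.800 surviving offspring).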